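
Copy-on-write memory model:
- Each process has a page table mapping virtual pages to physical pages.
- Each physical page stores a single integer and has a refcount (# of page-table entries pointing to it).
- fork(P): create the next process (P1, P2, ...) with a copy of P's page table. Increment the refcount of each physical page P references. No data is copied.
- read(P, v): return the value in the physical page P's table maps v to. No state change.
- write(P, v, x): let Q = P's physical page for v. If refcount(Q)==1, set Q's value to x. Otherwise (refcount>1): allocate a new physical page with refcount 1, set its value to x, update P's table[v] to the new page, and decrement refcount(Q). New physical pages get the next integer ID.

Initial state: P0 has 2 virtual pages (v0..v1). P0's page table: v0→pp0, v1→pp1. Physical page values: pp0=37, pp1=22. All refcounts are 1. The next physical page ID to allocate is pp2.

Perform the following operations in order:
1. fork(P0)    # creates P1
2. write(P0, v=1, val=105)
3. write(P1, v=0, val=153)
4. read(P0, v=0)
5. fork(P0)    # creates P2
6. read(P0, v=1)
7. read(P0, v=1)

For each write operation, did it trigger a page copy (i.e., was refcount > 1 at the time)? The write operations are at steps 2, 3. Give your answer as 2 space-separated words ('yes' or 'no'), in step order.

Op 1: fork(P0) -> P1. 2 ppages; refcounts: pp0:2 pp1:2
Op 2: write(P0, v1, 105). refcount(pp1)=2>1 -> COPY to pp2. 3 ppages; refcounts: pp0:2 pp1:1 pp2:1
Op 3: write(P1, v0, 153). refcount(pp0)=2>1 -> COPY to pp3. 4 ppages; refcounts: pp0:1 pp1:1 pp2:1 pp3:1
Op 4: read(P0, v0) -> 37. No state change.
Op 5: fork(P0) -> P2. 4 ppages; refcounts: pp0:2 pp1:1 pp2:2 pp3:1
Op 6: read(P0, v1) -> 105. No state change.
Op 7: read(P0, v1) -> 105. No state change.

yes yes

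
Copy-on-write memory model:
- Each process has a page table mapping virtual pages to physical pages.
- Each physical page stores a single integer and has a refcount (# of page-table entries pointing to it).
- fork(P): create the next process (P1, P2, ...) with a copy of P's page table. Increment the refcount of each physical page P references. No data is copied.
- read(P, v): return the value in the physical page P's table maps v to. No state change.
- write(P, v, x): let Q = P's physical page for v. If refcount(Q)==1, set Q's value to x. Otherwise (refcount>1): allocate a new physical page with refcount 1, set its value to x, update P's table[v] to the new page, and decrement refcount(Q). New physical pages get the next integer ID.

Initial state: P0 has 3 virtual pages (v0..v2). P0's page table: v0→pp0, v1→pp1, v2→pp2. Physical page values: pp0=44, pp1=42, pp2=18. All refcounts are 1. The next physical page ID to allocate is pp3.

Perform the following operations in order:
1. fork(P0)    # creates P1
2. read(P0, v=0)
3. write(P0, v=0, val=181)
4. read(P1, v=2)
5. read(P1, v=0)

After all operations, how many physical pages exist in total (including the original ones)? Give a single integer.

Op 1: fork(P0) -> P1. 3 ppages; refcounts: pp0:2 pp1:2 pp2:2
Op 2: read(P0, v0) -> 44. No state change.
Op 3: write(P0, v0, 181). refcount(pp0)=2>1 -> COPY to pp3. 4 ppages; refcounts: pp0:1 pp1:2 pp2:2 pp3:1
Op 4: read(P1, v2) -> 18. No state change.
Op 5: read(P1, v0) -> 44. No state change.

Answer: 4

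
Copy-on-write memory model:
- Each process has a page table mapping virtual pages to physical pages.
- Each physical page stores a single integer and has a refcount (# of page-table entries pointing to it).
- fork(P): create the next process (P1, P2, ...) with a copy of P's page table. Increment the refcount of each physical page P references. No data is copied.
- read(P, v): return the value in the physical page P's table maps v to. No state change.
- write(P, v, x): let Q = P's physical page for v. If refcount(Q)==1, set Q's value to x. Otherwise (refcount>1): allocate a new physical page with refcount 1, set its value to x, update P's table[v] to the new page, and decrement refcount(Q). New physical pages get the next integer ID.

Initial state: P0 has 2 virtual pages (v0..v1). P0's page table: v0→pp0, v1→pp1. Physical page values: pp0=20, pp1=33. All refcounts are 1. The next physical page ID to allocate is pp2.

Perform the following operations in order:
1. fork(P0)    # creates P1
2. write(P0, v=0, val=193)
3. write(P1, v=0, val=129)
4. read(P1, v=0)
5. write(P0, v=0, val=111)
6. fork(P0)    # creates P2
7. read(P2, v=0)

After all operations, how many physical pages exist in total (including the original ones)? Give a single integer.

Op 1: fork(P0) -> P1. 2 ppages; refcounts: pp0:2 pp1:2
Op 2: write(P0, v0, 193). refcount(pp0)=2>1 -> COPY to pp2. 3 ppages; refcounts: pp0:1 pp1:2 pp2:1
Op 3: write(P1, v0, 129). refcount(pp0)=1 -> write in place. 3 ppages; refcounts: pp0:1 pp1:2 pp2:1
Op 4: read(P1, v0) -> 129. No state change.
Op 5: write(P0, v0, 111). refcount(pp2)=1 -> write in place. 3 ppages; refcounts: pp0:1 pp1:2 pp2:1
Op 6: fork(P0) -> P2. 3 ppages; refcounts: pp0:1 pp1:3 pp2:2
Op 7: read(P2, v0) -> 111. No state change.

Answer: 3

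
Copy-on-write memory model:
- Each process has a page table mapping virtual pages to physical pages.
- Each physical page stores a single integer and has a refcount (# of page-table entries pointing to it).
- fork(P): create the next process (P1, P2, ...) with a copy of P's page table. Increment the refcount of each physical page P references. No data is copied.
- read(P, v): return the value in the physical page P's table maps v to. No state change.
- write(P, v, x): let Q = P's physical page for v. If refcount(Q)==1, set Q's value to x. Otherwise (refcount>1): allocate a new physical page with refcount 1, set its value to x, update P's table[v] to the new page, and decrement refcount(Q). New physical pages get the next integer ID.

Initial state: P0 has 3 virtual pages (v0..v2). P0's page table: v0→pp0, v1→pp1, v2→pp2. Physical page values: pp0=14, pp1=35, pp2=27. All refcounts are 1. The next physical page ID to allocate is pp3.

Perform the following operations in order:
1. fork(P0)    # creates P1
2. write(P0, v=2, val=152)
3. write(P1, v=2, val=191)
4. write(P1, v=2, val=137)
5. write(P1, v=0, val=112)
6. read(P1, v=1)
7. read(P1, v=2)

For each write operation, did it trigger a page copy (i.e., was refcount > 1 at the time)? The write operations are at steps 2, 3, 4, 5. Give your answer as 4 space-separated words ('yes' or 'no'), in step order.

Op 1: fork(P0) -> P1. 3 ppages; refcounts: pp0:2 pp1:2 pp2:2
Op 2: write(P0, v2, 152). refcount(pp2)=2>1 -> COPY to pp3. 4 ppages; refcounts: pp0:2 pp1:2 pp2:1 pp3:1
Op 3: write(P1, v2, 191). refcount(pp2)=1 -> write in place. 4 ppages; refcounts: pp0:2 pp1:2 pp2:1 pp3:1
Op 4: write(P1, v2, 137). refcount(pp2)=1 -> write in place. 4 ppages; refcounts: pp0:2 pp1:2 pp2:1 pp3:1
Op 5: write(P1, v0, 112). refcount(pp0)=2>1 -> COPY to pp4. 5 ppages; refcounts: pp0:1 pp1:2 pp2:1 pp3:1 pp4:1
Op 6: read(P1, v1) -> 35. No state change.
Op 7: read(P1, v2) -> 137. No state change.

yes no no yes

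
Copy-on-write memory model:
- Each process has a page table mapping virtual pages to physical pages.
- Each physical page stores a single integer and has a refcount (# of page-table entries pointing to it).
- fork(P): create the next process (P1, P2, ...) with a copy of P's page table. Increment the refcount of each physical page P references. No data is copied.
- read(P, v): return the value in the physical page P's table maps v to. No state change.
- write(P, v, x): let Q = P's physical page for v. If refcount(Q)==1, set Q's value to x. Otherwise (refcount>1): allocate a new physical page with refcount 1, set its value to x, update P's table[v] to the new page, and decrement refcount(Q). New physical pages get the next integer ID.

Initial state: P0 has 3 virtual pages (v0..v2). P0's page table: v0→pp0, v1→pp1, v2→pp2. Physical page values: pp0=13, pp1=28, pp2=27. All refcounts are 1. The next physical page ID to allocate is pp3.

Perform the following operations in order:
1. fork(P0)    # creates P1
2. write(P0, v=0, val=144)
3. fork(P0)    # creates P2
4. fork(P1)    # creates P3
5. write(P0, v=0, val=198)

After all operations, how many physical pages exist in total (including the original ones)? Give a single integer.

Answer: 5

Derivation:
Op 1: fork(P0) -> P1. 3 ppages; refcounts: pp0:2 pp1:2 pp2:2
Op 2: write(P0, v0, 144). refcount(pp0)=2>1 -> COPY to pp3. 4 ppages; refcounts: pp0:1 pp1:2 pp2:2 pp3:1
Op 3: fork(P0) -> P2. 4 ppages; refcounts: pp0:1 pp1:3 pp2:3 pp3:2
Op 4: fork(P1) -> P3. 4 ppages; refcounts: pp0:2 pp1:4 pp2:4 pp3:2
Op 5: write(P0, v0, 198). refcount(pp3)=2>1 -> COPY to pp4. 5 ppages; refcounts: pp0:2 pp1:4 pp2:4 pp3:1 pp4:1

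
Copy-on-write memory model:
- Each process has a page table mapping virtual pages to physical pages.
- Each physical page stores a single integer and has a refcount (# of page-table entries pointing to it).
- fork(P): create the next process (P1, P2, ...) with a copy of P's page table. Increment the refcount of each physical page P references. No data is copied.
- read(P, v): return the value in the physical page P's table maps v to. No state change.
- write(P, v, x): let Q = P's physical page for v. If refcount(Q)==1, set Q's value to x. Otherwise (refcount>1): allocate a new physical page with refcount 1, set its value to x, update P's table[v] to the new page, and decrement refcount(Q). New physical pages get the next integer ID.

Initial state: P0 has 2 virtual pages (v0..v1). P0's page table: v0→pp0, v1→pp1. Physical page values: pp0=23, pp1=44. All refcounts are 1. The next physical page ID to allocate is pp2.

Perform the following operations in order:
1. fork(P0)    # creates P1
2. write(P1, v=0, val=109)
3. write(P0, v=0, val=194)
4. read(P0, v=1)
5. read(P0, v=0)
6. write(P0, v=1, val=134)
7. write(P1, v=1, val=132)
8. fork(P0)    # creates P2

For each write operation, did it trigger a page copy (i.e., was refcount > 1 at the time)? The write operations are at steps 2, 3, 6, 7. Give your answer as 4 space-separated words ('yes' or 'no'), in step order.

Op 1: fork(P0) -> P1. 2 ppages; refcounts: pp0:2 pp1:2
Op 2: write(P1, v0, 109). refcount(pp0)=2>1 -> COPY to pp2. 3 ppages; refcounts: pp0:1 pp1:2 pp2:1
Op 3: write(P0, v0, 194). refcount(pp0)=1 -> write in place. 3 ppages; refcounts: pp0:1 pp1:2 pp2:1
Op 4: read(P0, v1) -> 44. No state change.
Op 5: read(P0, v0) -> 194. No state change.
Op 6: write(P0, v1, 134). refcount(pp1)=2>1 -> COPY to pp3. 4 ppages; refcounts: pp0:1 pp1:1 pp2:1 pp3:1
Op 7: write(P1, v1, 132). refcount(pp1)=1 -> write in place. 4 ppages; refcounts: pp0:1 pp1:1 pp2:1 pp3:1
Op 8: fork(P0) -> P2. 4 ppages; refcounts: pp0:2 pp1:1 pp2:1 pp3:2

yes no yes no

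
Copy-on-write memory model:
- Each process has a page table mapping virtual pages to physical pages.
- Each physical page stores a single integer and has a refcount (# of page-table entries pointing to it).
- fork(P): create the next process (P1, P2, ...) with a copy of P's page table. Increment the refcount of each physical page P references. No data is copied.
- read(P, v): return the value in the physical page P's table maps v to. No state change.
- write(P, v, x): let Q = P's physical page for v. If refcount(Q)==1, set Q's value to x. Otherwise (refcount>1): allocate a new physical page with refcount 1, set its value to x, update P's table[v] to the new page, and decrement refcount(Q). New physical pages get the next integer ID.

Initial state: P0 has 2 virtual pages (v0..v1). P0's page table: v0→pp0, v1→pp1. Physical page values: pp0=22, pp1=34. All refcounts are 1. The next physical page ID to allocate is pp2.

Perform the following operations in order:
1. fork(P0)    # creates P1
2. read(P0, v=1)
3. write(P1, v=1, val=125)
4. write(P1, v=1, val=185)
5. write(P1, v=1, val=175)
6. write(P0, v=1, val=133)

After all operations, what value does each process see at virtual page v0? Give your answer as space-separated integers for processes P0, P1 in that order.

Answer: 22 22

Derivation:
Op 1: fork(P0) -> P1. 2 ppages; refcounts: pp0:2 pp1:2
Op 2: read(P0, v1) -> 34. No state change.
Op 3: write(P1, v1, 125). refcount(pp1)=2>1 -> COPY to pp2. 3 ppages; refcounts: pp0:2 pp1:1 pp2:1
Op 4: write(P1, v1, 185). refcount(pp2)=1 -> write in place. 3 ppages; refcounts: pp0:2 pp1:1 pp2:1
Op 5: write(P1, v1, 175). refcount(pp2)=1 -> write in place. 3 ppages; refcounts: pp0:2 pp1:1 pp2:1
Op 6: write(P0, v1, 133). refcount(pp1)=1 -> write in place. 3 ppages; refcounts: pp0:2 pp1:1 pp2:1
P0: v0 -> pp0 = 22
P1: v0 -> pp0 = 22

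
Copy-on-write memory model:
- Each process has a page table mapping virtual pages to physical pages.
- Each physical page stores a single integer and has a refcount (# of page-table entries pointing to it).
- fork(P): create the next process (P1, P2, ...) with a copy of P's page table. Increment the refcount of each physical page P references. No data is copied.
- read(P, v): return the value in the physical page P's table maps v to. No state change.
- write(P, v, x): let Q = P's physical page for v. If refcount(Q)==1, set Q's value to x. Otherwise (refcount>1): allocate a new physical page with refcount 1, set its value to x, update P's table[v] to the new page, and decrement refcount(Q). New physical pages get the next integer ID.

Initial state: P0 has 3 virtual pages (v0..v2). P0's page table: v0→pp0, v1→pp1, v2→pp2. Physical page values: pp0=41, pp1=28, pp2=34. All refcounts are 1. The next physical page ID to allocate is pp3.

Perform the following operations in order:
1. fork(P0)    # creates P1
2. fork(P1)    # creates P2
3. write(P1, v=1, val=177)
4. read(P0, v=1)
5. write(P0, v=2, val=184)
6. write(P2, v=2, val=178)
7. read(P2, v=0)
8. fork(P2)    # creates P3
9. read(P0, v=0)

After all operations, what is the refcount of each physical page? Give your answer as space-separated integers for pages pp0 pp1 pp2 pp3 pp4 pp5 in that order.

Op 1: fork(P0) -> P1. 3 ppages; refcounts: pp0:2 pp1:2 pp2:2
Op 2: fork(P1) -> P2. 3 ppages; refcounts: pp0:3 pp1:3 pp2:3
Op 3: write(P1, v1, 177). refcount(pp1)=3>1 -> COPY to pp3. 4 ppages; refcounts: pp0:3 pp1:2 pp2:3 pp3:1
Op 4: read(P0, v1) -> 28. No state change.
Op 5: write(P0, v2, 184). refcount(pp2)=3>1 -> COPY to pp4. 5 ppages; refcounts: pp0:3 pp1:2 pp2:2 pp3:1 pp4:1
Op 6: write(P2, v2, 178). refcount(pp2)=2>1 -> COPY to pp5. 6 ppages; refcounts: pp0:3 pp1:2 pp2:1 pp3:1 pp4:1 pp5:1
Op 7: read(P2, v0) -> 41. No state change.
Op 8: fork(P2) -> P3. 6 ppages; refcounts: pp0:4 pp1:3 pp2:1 pp3:1 pp4:1 pp5:2
Op 9: read(P0, v0) -> 41. No state change.

Answer: 4 3 1 1 1 2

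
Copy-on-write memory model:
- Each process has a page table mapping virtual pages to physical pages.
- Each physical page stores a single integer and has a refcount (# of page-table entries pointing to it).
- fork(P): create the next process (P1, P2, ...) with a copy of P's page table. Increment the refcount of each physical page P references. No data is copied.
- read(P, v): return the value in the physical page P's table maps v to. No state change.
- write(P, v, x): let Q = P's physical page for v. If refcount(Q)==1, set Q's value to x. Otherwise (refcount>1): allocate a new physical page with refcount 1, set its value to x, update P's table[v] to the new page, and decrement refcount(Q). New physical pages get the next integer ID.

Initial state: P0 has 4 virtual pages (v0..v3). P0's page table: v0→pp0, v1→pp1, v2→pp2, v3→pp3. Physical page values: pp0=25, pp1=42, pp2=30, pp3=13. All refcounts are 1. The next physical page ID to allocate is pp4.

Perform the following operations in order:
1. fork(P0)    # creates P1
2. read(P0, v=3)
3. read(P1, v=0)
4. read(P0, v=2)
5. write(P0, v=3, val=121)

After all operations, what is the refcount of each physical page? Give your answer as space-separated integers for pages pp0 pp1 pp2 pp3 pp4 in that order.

Answer: 2 2 2 1 1

Derivation:
Op 1: fork(P0) -> P1. 4 ppages; refcounts: pp0:2 pp1:2 pp2:2 pp3:2
Op 2: read(P0, v3) -> 13. No state change.
Op 3: read(P1, v0) -> 25. No state change.
Op 4: read(P0, v2) -> 30. No state change.
Op 5: write(P0, v3, 121). refcount(pp3)=2>1 -> COPY to pp4. 5 ppages; refcounts: pp0:2 pp1:2 pp2:2 pp3:1 pp4:1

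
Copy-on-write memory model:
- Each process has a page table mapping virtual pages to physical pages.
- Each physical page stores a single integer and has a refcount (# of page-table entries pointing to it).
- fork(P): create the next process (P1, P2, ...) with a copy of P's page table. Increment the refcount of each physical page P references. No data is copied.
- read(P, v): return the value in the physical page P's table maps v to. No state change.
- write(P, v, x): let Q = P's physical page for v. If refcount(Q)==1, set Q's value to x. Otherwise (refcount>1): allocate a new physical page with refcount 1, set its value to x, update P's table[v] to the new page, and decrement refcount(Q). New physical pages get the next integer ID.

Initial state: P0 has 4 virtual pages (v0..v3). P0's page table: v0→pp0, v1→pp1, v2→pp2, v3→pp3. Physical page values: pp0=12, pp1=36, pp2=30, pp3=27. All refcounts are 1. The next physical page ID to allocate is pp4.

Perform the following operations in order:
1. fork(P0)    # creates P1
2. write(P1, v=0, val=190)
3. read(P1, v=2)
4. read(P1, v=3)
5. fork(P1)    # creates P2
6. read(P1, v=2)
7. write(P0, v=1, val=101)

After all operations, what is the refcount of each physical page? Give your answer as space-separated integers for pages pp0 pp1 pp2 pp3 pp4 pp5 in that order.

Answer: 1 2 3 3 2 1

Derivation:
Op 1: fork(P0) -> P1. 4 ppages; refcounts: pp0:2 pp1:2 pp2:2 pp3:2
Op 2: write(P1, v0, 190). refcount(pp0)=2>1 -> COPY to pp4. 5 ppages; refcounts: pp0:1 pp1:2 pp2:2 pp3:2 pp4:1
Op 3: read(P1, v2) -> 30. No state change.
Op 4: read(P1, v3) -> 27. No state change.
Op 5: fork(P1) -> P2. 5 ppages; refcounts: pp0:1 pp1:3 pp2:3 pp3:3 pp4:2
Op 6: read(P1, v2) -> 30. No state change.
Op 7: write(P0, v1, 101). refcount(pp1)=3>1 -> COPY to pp5. 6 ppages; refcounts: pp0:1 pp1:2 pp2:3 pp3:3 pp4:2 pp5:1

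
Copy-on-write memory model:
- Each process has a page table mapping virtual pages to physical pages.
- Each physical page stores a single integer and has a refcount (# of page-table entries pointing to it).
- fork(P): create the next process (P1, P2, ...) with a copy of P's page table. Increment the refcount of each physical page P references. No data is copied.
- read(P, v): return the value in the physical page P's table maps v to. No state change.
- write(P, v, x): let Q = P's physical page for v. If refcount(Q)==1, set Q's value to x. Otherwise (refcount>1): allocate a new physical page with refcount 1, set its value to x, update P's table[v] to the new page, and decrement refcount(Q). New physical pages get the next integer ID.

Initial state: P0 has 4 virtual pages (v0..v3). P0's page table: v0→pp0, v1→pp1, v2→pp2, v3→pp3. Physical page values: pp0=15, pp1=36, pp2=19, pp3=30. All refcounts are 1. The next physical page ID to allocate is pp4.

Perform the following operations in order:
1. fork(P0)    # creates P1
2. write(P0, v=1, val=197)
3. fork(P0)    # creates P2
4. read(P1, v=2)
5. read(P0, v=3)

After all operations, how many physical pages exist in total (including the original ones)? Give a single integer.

Answer: 5

Derivation:
Op 1: fork(P0) -> P1. 4 ppages; refcounts: pp0:2 pp1:2 pp2:2 pp3:2
Op 2: write(P0, v1, 197). refcount(pp1)=2>1 -> COPY to pp4. 5 ppages; refcounts: pp0:2 pp1:1 pp2:2 pp3:2 pp4:1
Op 3: fork(P0) -> P2. 5 ppages; refcounts: pp0:3 pp1:1 pp2:3 pp3:3 pp4:2
Op 4: read(P1, v2) -> 19. No state change.
Op 5: read(P0, v3) -> 30. No state change.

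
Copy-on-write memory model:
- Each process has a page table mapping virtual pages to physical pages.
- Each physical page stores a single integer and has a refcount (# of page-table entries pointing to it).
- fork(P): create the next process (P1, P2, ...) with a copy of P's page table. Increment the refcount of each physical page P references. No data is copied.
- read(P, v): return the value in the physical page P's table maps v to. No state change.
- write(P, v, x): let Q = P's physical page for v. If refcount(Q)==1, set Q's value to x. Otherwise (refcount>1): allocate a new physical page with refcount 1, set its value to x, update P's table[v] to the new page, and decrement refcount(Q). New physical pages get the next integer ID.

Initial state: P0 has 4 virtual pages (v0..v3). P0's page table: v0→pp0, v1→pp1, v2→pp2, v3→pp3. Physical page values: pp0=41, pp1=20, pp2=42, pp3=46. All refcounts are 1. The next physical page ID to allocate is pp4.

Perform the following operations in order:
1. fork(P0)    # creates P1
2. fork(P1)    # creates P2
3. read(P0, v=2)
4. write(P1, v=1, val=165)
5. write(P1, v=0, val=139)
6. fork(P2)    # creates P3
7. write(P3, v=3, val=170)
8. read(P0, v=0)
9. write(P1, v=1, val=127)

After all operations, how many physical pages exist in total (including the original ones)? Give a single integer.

Op 1: fork(P0) -> P1. 4 ppages; refcounts: pp0:2 pp1:2 pp2:2 pp3:2
Op 2: fork(P1) -> P2. 4 ppages; refcounts: pp0:3 pp1:3 pp2:3 pp3:3
Op 3: read(P0, v2) -> 42. No state change.
Op 4: write(P1, v1, 165). refcount(pp1)=3>1 -> COPY to pp4. 5 ppages; refcounts: pp0:3 pp1:2 pp2:3 pp3:3 pp4:1
Op 5: write(P1, v0, 139). refcount(pp0)=3>1 -> COPY to pp5. 6 ppages; refcounts: pp0:2 pp1:2 pp2:3 pp3:3 pp4:1 pp5:1
Op 6: fork(P2) -> P3. 6 ppages; refcounts: pp0:3 pp1:3 pp2:4 pp3:4 pp4:1 pp5:1
Op 7: write(P3, v3, 170). refcount(pp3)=4>1 -> COPY to pp6. 7 ppages; refcounts: pp0:3 pp1:3 pp2:4 pp3:3 pp4:1 pp5:1 pp6:1
Op 8: read(P0, v0) -> 41. No state change.
Op 9: write(P1, v1, 127). refcount(pp4)=1 -> write in place. 7 ppages; refcounts: pp0:3 pp1:3 pp2:4 pp3:3 pp4:1 pp5:1 pp6:1

Answer: 7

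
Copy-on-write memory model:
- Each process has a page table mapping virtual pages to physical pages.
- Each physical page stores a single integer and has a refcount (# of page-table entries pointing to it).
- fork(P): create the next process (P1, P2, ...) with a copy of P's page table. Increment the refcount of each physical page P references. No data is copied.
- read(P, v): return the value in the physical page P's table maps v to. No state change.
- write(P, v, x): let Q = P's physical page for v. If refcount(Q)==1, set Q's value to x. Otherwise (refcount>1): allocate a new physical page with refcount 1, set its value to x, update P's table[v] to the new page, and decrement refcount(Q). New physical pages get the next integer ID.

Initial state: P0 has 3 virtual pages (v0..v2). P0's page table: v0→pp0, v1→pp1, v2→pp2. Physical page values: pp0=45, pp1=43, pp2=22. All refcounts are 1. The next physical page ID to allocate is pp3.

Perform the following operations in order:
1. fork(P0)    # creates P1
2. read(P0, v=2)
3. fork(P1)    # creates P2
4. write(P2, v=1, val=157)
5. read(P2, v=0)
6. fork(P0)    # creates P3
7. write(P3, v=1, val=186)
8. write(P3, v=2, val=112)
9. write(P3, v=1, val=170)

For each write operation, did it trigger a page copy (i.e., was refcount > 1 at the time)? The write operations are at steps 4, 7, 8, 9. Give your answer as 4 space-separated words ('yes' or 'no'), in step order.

Op 1: fork(P0) -> P1. 3 ppages; refcounts: pp0:2 pp1:2 pp2:2
Op 2: read(P0, v2) -> 22. No state change.
Op 3: fork(P1) -> P2. 3 ppages; refcounts: pp0:3 pp1:3 pp2:3
Op 4: write(P2, v1, 157). refcount(pp1)=3>1 -> COPY to pp3. 4 ppages; refcounts: pp0:3 pp1:2 pp2:3 pp3:1
Op 5: read(P2, v0) -> 45. No state change.
Op 6: fork(P0) -> P3. 4 ppages; refcounts: pp0:4 pp1:3 pp2:4 pp3:1
Op 7: write(P3, v1, 186). refcount(pp1)=3>1 -> COPY to pp4. 5 ppages; refcounts: pp0:4 pp1:2 pp2:4 pp3:1 pp4:1
Op 8: write(P3, v2, 112). refcount(pp2)=4>1 -> COPY to pp5. 6 ppages; refcounts: pp0:4 pp1:2 pp2:3 pp3:1 pp4:1 pp5:1
Op 9: write(P3, v1, 170). refcount(pp4)=1 -> write in place. 6 ppages; refcounts: pp0:4 pp1:2 pp2:3 pp3:1 pp4:1 pp5:1

yes yes yes no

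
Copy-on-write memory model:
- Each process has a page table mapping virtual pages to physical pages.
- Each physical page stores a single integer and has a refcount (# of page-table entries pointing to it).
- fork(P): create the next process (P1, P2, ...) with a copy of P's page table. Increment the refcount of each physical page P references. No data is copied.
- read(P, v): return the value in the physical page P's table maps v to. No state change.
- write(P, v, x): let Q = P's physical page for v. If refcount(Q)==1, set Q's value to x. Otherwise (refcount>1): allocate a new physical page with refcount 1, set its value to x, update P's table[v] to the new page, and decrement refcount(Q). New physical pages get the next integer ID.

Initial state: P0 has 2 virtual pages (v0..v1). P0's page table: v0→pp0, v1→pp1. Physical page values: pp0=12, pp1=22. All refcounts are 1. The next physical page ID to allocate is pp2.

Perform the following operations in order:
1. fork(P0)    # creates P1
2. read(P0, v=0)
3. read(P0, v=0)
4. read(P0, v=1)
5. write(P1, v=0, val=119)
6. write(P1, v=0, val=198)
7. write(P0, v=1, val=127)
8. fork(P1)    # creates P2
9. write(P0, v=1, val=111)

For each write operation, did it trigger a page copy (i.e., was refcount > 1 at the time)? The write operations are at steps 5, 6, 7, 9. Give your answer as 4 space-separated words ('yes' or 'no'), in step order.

Op 1: fork(P0) -> P1. 2 ppages; refcounts: pp0:2 pp1:2
Op 2: read(P0, v0) -> 12. No state change.
Op 3: read(P0, v0) -> 12. No state change.
Op 4: read(P0, v1) -> 22. No state change.
Op 5: write(P1, v0, 119). refcount(pp0)=2>1 -> COPY to pp2. 3 ppages; refcounts: pp0:1 pp1:2 pp2:1
Op 6: write(P1, v0, 198). refcount(pp2)=1 -> write in place. 3 ppages; refcounts: pp0:1 pp1:2 pp2:1
Op 7: write(P0, v1, 127). refcount(pp1)=2>1 -> COPY to pp3. 4 ppages; refcounts: pp0:1 pp1:1 pp2:1 pp3:1
Op 8: fork(P1) -> P2. 4 ppages; refcounts: pp0:1 pp1:2 pp2:2 pp3:1
Op 9: write(P0, v1, 111). refcount(pp3)=1 -> write in place. 4 ppages; refcounts: pp0:1 pp1:2 pp2:2 pp3:1

yes no yes no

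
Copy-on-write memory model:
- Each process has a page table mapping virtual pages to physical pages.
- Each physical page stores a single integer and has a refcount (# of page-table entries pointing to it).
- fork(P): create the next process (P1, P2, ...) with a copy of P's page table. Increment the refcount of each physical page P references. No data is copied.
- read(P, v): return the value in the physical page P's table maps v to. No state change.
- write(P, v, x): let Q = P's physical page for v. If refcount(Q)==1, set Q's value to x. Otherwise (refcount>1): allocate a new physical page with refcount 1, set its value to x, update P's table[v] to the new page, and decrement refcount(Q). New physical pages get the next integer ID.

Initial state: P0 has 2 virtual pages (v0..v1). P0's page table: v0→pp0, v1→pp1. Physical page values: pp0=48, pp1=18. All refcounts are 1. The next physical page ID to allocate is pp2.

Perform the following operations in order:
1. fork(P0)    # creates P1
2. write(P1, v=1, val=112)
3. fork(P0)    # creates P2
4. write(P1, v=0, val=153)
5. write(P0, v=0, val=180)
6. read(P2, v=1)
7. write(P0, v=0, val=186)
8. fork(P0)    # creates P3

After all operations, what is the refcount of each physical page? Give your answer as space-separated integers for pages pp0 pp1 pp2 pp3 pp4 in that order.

Answer: 1 3 1 1 2

Derivation:
Op 1: fork(P0) -> P1. 2 ppages; refcounts: pp0:2 pp1:2
Op 2: write(P1, v1, 112). refcount(pp1)=2>1 -> COPY to pp2. 3 ppages; refcounts: pp0:2 pp1:1 pp2:1
Op 3: fork(P0) -> P2. 3 ppages; refcounts: pp0:3 pp1:2 pp2:1
Op 4: write(P1, v0, 153). refcount(pp0)=3>1 -> COPY to pp3. 4 ppages; refcounts: pp0:2 pp1:2 pp2:1 pp3:1
Op 5: write(P0, v0, 180). refcount(pp0)=2>1 -> COPY to pp4. 5 ppages; refcounts: pp0:1 pp1:2 pp2:1 pp3:1 pp4:1
Op 6: read(P2, v1) -> 18. No state change.
Op 7: write(P0, v0, 186). refcount(pp4)=1 -> write in place. 5 ppages; refcounts: pp0:1 pp1:2 pp2:1 pp3:1 pp4:1
Op 8: fork(P0) -> P3. 5 ppages; refcounts: pp0:1 pp1:3 pp2:1 pp3:1 pp4:2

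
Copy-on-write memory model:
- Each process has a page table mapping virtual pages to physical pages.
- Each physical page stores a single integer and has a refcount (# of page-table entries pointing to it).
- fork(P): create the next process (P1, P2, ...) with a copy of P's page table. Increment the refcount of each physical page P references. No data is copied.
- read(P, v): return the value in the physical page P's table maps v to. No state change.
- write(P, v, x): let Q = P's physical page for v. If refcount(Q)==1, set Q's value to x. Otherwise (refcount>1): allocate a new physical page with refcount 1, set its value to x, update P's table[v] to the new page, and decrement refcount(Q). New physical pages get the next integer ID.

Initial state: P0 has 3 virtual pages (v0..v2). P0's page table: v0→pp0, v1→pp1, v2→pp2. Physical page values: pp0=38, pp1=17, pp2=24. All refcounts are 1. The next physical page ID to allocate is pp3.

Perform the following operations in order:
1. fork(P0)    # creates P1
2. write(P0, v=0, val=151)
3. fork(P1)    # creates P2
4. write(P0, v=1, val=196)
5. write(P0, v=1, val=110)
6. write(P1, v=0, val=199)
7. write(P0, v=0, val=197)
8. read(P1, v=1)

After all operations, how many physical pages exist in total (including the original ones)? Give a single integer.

Op 1: fork(P0) -> P1. 3 ppages; refcounts: pp0:2 pp1:2 pp2:2
Op 2: write(P0, v0, 151). refcount(pp0)=2>1 -> COPY to pp3. 4 ppages; refcounts: pp0:1 pp1:2 pp2:2 pp3:1
Op 3: fork(P1) -> P2. 4 ppages; refcounts: pp0:2 pp1:3 pp2:3 pp3:1
Op 4: write(P0, v1, 196). refcount(pp1)=3>1 -> COPY to pp4. 5 ppages; refcounts: pp0:2 pp1:2 pp2:3 pp3:1 pp4:1
Op 5: write(P0, v1, 110). refcount(pp4)=1 -> write in place. 5 ppages; refcounts: pp0:2 pp1:2 pp2:3 pp3:1 pp4:1
Op 6: write(P1, v0, 199). refcount(pp0)=2>1 -> COPY to pp5. 6 ppages; refcounts: pp0:1 pp1:2 pp2:3 pp3:1 pp4:1 pp5:1
Op 7: write(P0, v0, 197). refcount(pp3)=1 -> write in place. 6 ppages; refcounts: pp0:1 pp1:2 pp2:3 pp3:1 pp4:1 pp5:1
Op 8: read(P1, v1) -> 17. No state change.

Answer: 6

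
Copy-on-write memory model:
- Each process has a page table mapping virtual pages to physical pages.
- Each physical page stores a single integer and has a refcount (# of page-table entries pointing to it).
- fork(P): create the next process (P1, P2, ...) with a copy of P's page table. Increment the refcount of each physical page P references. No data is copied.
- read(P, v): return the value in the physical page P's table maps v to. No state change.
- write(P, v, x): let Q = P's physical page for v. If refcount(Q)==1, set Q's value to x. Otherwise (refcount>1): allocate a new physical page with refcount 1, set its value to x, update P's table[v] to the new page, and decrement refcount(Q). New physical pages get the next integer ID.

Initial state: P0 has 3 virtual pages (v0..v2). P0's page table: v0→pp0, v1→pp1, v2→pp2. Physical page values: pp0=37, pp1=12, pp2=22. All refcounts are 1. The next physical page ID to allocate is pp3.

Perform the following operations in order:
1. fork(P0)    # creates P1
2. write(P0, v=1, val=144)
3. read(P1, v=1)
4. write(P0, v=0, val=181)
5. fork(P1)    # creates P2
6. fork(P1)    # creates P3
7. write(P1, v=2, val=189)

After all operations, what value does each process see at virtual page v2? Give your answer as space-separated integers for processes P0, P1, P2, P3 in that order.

Answer: 22 189 22 22

Derivation:
Op 1: fork(P0) -> P1. 3 ppages; refcounts: pp0:2 pp1:2 pp2:2
Op 2: write(P0, v1, 144). refcount(pp1)=2>1 -> COPY to pp3. 4 ppages; refcounts: pp0:2 pp1:1 pp2:2 pp3:1
Op 3: read(P1, v1) -> 12. No state change.
Op 4: write(P0, v0, 181). refcount(pp0)=2>1 -> COPY to pp4. 5 ppages; refcounts: pp0:1 pp1:1 pp2:2 pp3:1 pp4:1
Op 5: fork(P1) -> P2. 5 ppages; refcounts: pp0:2 pp1:2 pp2:3 pp3:1 pp4:1
Op 6: fork(P1) -> P3. 5 ppages; refcounts: pp0:3 pp1:3 pp2:4 pp3:1 pp4:1
Op 7: write(P1, v2, 189). refcount(pp2)=4>1 -> COPY to pp5. 6 ppages; refcounts: pp0:3 pp1:3 pp2:3 pp3:1 pp4:1 pp5:1
P0: v2 -> pp2 = 22
P1: v2 -> pp5 = 189
P2: v2 -> pp2 = 22
P3: v2 -> pp2 = 22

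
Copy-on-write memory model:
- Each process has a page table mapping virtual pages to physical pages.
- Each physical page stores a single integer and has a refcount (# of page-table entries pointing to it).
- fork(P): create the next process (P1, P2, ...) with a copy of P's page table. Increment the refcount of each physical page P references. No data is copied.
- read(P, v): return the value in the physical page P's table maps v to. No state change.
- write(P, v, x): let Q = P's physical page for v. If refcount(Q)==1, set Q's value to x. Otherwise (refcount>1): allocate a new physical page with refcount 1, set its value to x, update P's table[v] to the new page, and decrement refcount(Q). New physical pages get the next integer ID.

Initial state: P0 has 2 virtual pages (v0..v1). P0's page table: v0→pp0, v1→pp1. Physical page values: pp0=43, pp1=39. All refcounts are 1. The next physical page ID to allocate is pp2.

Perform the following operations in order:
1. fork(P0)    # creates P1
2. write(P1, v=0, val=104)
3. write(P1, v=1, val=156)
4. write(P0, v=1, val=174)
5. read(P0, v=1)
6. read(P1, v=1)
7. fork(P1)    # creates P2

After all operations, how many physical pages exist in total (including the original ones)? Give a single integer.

Answer: 4

Derivation:
Op 1: fork(P0) -> P1. 2 ppages; refcounts: pp0:2 pp1:2
Op 2: write(P1, v0, 104). refcount(pp0)=2>1 -> COPY to pp2. 3 ppages; refcounts: pp0:1 pp1:2 pp2:1
Op 3: write(P1, v1, 156). refcount(pp1)=2>1 -> COPY to pp3. 4 ppages; refcounts: pp0:1 pp1:1 pp2:1 pp3:1
Op 4: write(P0, v1, 174). refcount(pp1)=1 -> write in place. 4 ppages; refcounts: pp0:1 pp1:1 pp2:1 pp3:1
Op 5: read(P0, v1) -> 174. No state change.
Op 6: read(P1, v1) -> 156. No state change.
Op 7: fork(P1) -> P2. 4 ppages; refcounts: pp0:1 pp1:1 pp2:2 pp3:2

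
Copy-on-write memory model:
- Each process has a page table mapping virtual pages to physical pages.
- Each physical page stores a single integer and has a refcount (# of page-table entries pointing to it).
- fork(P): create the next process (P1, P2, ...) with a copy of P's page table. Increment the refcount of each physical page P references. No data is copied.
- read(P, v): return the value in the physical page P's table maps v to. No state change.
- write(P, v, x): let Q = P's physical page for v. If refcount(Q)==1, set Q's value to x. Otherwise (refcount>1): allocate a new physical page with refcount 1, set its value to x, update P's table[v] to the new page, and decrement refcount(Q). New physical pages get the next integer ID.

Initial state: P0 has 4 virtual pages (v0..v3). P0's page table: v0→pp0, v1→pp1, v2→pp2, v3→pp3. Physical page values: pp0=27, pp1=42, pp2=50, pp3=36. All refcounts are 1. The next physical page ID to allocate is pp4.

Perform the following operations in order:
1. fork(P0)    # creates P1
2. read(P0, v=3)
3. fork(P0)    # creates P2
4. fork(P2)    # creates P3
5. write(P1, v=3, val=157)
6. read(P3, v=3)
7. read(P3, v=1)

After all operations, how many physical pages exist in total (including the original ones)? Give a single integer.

Op 1: fork(P0) -> P1. 4 ppages; refcounts: pp0:2 pp1:2 pp2:2 pp3:2
Op 2: read(P0, v3) -> 36. No state change.
Op 3: fork(P0) -> P2. 4 ppages; refcounts: pp0:3 pp1:3 pp2:3 pp3:3
Op 4: fork(P2) -> P3. 4 ppages; refcounts: pp0:4 pp1:4 pp2:4 pp3:4
Op 5: write(P1, v3, 157). refcount(pp3)=4>1 -> COPY to pp4. 5 ppages; refcounts: pp0:4 pp1:4 pp2:4 pp3:3 pp4:1
Op 6: read(P3, v3) -> 36. No state change.
Op 7: read(P3, v1) -> 42. No state change.

Answer: 5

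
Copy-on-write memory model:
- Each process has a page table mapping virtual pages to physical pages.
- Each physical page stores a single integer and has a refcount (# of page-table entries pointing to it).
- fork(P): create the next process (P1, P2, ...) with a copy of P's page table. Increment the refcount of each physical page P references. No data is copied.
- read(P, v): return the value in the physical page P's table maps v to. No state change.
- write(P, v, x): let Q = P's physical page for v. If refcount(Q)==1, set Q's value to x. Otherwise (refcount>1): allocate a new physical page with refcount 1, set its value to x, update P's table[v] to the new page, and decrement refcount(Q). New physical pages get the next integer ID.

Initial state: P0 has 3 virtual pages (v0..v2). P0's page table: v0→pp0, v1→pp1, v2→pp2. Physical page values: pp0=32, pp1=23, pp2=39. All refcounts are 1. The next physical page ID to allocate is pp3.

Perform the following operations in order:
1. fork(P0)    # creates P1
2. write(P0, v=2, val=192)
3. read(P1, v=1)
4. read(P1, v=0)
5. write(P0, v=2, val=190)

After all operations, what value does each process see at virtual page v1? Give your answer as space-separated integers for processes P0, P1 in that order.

Op 1: fork(P0) -> P1. 3 ppages; refcounts: pp0:2 pp1:2 pp2:2
Op 2: write(P0, v2, 192). refcount(pp2)=2>1 -> COPY to pp3. 4 ppages; refcounts: pp0:2 pp1:2 pp2:1 pp3:1
Op 3: read(P1, v1) -> 23. No state change.
Op 4: read(P1, v0) -> 32. No state change.
Op 5: write(P0, v2, 190). refcount(pp3)=1 -> write in place. 4 ppages; refcounts: pp0:2 pp1:2 pp2:1 pp3:1
P0: v1 -> pp1 = 23
P1: v1 -> pp1 = 23

Answer: 23 23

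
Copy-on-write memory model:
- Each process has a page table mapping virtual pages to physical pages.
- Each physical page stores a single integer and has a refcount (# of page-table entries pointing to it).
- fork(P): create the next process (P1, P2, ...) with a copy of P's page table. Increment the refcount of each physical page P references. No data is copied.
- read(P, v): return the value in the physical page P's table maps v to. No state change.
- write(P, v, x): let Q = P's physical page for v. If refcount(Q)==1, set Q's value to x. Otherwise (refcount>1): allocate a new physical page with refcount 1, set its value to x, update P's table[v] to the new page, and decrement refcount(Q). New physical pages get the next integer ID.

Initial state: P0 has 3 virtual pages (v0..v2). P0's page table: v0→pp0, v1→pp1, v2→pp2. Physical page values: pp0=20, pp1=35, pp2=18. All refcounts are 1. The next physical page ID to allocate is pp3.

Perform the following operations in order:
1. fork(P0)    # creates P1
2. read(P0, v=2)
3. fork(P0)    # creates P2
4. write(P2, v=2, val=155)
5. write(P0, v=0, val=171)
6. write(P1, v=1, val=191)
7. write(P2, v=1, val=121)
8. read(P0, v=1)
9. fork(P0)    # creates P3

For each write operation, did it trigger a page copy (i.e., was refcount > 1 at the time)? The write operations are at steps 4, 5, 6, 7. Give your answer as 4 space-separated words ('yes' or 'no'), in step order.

Op 1: fork(P0) -> P1. 3 ppages; refcounts: pp0:2 pp1:2 pp2:2
Op 2: read(P0, v2) -> 18. No state change.
Op 3: fork(P0) -> P2. 3 ppages; refcounts: pp0:3 pp1:3 pp2:3
Op 4: write(P2, v2, 155). refcount(pp2)=3>1 -> COPY to pp3. 4 ppages; refcounts: pp0:3 pp1:3 pp2:2 pp3:1
Op 5: write(P0, v0, 171). refcount(pp0)=3>1 -> COPY to pp4. 5 ppages; refcounts: pp0:2 pp1:3 pp2:2 pp3:1 pp4:1
Op 6: write(P1, v1, 191). refcount(pp1)=3>1 -> COPY to pp5. 6 ppages; refcounts: pp0:2 pp1:2 pp2:2 pp3:1 pp4:1 pp5:1
Op 7: write(P2, v1, 121). refcount(pp1)=2>1 -> COPY to pp6. 7 ppages; refcounts: pp0:2 pp1:1 pp2:2 pp3:1 pp4:1 pp5:1 pp6:1
Op 8: read(P0, v1) -> 35. No state change.
Op 9: fork(P0) -> P3. 7 ppages; refcounts: pp0:2 pp1:2 pp2:3 pp3:1 pp4:2 pp5:1 pp6:1

yes yes yes yes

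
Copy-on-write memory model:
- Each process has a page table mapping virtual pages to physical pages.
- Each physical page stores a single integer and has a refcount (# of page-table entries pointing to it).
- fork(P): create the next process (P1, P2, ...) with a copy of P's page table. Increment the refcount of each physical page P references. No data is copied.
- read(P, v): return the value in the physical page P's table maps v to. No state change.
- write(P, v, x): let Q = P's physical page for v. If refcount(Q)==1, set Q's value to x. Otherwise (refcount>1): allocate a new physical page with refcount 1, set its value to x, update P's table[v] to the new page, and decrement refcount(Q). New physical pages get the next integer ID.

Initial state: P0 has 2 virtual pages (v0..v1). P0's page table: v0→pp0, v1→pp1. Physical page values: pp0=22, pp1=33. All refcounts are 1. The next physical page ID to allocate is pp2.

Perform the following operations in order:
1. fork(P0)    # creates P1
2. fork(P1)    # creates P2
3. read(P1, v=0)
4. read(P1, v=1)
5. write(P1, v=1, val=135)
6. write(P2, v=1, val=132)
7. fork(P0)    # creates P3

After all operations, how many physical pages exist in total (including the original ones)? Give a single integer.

Op 1: fork(P0) -> P1. 2 ppages; refcounts: pp0:2 pp1:2
Op 2: fork(P1) -> P2. 2 ppages; refcounts: pp0:3 pp1:3
Op 3: read(P1, v0) -> 22. No state change.
Op 4: read(P1, v1) -> 33. No state change.
Op 5: write(P1, v1, 135). refcount(pp1)=3>1 -> COPY to pp2. 3 ppages; refcounts: pp0:3 pp1:2 pp2:1
Op 6: write(P2, v1, 132). refcount(pp1)=2>1 -> COPY to pp3. 4 ppages; refcounts: pp0:3 pp1:1 pp2:1 pp3:1
Op 7: fork(P0) -> P3. 4 ppages; refcounts: pp0:4 pp1:2 pp2:1 pp3:1

Answer: 4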